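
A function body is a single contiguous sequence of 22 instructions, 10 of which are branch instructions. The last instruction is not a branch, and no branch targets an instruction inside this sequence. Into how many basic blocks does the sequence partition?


With no in-sequence branch targets, the leaders are the first instruction plus the instruction after each branch.
Number of basic blocks = branches + 1
= 10 + 1 = 11

11


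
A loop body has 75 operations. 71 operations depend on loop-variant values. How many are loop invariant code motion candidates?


Invariant candidates = total - loop-dependent
= 75 - 71 = 4

4


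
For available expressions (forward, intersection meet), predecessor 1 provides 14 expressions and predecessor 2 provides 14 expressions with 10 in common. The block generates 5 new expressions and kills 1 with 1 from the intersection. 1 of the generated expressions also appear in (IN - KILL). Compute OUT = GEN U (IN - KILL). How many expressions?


IN = intersection of predecessors = 10
IN - KILL = 10 - 1 = 9
|OUT| = |GEN| + |IN - KILL| - |GEN ∩ (IN - KILL)| = 5 + 9 - 1 = 13

13


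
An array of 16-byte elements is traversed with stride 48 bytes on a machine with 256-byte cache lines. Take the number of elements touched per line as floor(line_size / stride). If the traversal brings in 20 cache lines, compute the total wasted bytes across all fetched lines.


Elements per line = floor(256 / 48) = 5
Bytes used per line = 5 * 16 = 80
Wasted per line = 256 - 80 = 176
Total wasted = 176 * 20 = 3520

3520


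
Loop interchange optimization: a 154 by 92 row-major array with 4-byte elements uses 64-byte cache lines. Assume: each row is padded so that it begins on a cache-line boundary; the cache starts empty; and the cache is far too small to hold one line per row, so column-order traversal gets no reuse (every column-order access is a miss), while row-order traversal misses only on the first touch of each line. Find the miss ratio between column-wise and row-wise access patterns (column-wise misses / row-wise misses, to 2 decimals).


Each row occupies 92 * 4 = 368 bytes and starts on a line boundary, so it spans ceil(368 / 64) = 6 cache lines.
Row-major traversal misses (one per line touched): 154 * ceil(92 * 4 / 64) = 924
Column-major traversal misses (no reuse, every access misses): 154 * 92 = 14168
Ratio = 14168 / 924 = 15.33

15.33


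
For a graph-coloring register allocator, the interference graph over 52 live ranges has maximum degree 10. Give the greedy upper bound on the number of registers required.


Greedy coloring never needs more than (max_degree + 1) colors: when coloring a vertex, at most max_degree neighbors are already colored.
Upper bound = 10 + 1 = 11

11


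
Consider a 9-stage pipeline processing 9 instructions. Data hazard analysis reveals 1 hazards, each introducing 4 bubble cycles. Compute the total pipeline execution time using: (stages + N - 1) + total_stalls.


Base cycles = 9 + 9 - 1 = 17
Total stalls = 1 * 4 = 4
Total = 17 + 4 = 21

21


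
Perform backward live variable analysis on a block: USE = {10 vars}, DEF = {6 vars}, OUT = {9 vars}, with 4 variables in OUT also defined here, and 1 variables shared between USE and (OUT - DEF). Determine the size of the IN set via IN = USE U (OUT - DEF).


OUT - DEF: 9 - 4 = 5
|IN| = |USE| + |OUT - DEF| - |USE ∩ (OUT - DEF)| = 10 + 5 - 1 = 14

14


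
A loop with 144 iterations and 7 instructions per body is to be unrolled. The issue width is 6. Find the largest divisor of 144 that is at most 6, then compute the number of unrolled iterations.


Largest divisor of 144 <= 6 is 6
New iterations = 144 / 6 = 24

24


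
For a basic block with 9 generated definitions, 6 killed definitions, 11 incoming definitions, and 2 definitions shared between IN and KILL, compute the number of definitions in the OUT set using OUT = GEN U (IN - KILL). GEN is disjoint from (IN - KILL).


IN - KILL: 11 - 2 = 9 surviving definitions
OUT = GEN + surviving = 9 + 9 = 18

18


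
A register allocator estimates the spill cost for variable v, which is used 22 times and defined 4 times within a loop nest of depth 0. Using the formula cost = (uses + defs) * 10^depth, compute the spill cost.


uses + defs = 22 + 4 = 26
10^0 = 1
Spill cost = 26 * 1 = 26

26


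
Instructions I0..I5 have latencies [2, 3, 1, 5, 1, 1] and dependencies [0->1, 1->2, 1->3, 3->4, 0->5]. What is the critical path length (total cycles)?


Compute longest path through dependency graph: dist(Ik) = max over predecessors of dist + latency(Ik).
dist(I0) = latency 2 = 2
dist(I1) = dist(I0) + 3 = 2 + 3 = 5
dist(I2) = dist(I1) + 1 = 5 + 1 = 6
dist(I3) = dist(I1) + 5 = 5 + 5 = 10
dist(I4) = dist(I3) + 1 = 10 + 1 = 11
dist(I5) = dist(I0) + 1 = 2 + 1 = 3
Critical path = max dist = 11

11


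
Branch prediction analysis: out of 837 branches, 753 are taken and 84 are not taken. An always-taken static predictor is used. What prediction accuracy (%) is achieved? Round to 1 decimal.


Predictor: always-taken
Correct predictions = 753
Accuracy = 753 / 837 * 100 = 90.0%

90.0


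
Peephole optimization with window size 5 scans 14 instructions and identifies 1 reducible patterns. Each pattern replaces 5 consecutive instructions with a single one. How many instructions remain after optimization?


Each match removes 4 instructions.
Total removed = 1 * 4 = 4
Remaining = 14 - 4 = 10

10


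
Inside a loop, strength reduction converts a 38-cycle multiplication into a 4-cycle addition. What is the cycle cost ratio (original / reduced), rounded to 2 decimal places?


Ratio = mult_cost / add_cost = 38 / 4 = 9.5

9.5


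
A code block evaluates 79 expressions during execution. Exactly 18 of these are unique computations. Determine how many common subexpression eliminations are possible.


CSE count = total expressions - unique expressions
= 79 - 18 = 61

61


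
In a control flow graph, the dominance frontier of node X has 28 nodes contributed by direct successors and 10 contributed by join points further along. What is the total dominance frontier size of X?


DF(X) = direct successor contributions + join point contributions
= 28 + 10 = 38

38


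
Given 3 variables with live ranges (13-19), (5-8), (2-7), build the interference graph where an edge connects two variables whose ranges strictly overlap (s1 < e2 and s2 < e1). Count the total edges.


Check all pairs for overlapping intervals.
Two intervals (s1,e1) and (s2,e2) overlap if s1 < e2 and s2 < e1.
v0 (13-19) vs v1..v2: overlaps none -> 0
v1 (5-8) vs v2: overlaps v2 -> 1
Total overlapping pairs = 0 + 1 = 1

1


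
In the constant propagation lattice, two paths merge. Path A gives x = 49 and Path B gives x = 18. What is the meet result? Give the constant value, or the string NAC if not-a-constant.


Meet operation: if both paths give the same constant, result is that constant; if they differ, result is NAC (not-a-constant).
Path A: 49, Path B: 18 -> differ
Result: not-a-constant -> NAC

NAC


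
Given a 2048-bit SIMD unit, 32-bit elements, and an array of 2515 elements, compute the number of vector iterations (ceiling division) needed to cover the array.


Width = 2048 / 32 = 64 elements per vector op
Iterations = ceil(2515 / 64) = 40

40


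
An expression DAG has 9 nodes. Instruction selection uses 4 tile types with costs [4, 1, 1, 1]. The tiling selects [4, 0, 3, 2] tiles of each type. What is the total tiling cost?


Total cost = sum(count_i * cost_i)
= 4*4 + 0*1 + 3*1 + 2*1
= 21

21


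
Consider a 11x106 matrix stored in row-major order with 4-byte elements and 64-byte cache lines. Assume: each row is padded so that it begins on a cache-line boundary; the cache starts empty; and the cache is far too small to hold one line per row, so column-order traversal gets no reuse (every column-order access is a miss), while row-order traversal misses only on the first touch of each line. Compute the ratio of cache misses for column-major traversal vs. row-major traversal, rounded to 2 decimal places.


Each row occupies 106 * 4 = 424 bytes and starts on a line boundary, so it spans ceil(424 / 64) = 7 cache lines.
Row-major traversal misses (one per line touched): 11 * ceil(106 * 4 / 64) = 77
Column-major traversal misses (no reuse, every access misses): 11 * 106 = 1166
Ratio = 1166 / 77 = 15.14

15.14


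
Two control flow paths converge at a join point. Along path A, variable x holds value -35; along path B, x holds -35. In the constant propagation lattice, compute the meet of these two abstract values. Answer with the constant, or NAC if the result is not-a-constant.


Meet operation: if both paths give the same constant, result is that constant; if they differ, result is NAC (not-a-constant).
Path A: -35, Path B: -35 -> equal
Result: constant -> -35

-35


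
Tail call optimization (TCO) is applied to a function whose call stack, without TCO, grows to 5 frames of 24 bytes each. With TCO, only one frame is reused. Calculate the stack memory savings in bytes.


Without TCO: 5 * 24 = 120 bytes
With TCO: reuse 1 frame = 24 bytes
Savings = 120 - 24 = 96

96


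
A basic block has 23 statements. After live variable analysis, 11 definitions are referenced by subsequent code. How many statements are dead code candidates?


Dead code = total statements - live definitions
= 23 - 11 = 12

12


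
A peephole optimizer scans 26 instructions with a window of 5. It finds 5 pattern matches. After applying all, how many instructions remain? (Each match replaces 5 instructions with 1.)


Each match removes 4 instructions.
Total removed = 5 * 4 = 20
Remaining = 26 - 20 = 6

6


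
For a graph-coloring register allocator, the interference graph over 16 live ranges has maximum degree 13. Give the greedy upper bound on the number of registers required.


Greedy coloring never needs more than (max_degree + 1) colors: when coloring a vertex, at most max_degree neighbors are already colored.
Upper bound = 13 + 1 = 14

14


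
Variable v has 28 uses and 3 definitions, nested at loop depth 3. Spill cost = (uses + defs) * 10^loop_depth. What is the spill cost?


uses + defs = 28 + 3 = 31
10^3 = 1000
Spill cost = 31 * 1000 = 31000

31000


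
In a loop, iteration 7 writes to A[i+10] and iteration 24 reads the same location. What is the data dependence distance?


Distance = read iteration - write iteration
= 24 - 7 = 17

17


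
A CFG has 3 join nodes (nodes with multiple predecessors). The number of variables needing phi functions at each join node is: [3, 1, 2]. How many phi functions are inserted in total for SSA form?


Total phi functions = sum of phi functions at each join node
= 3 + 1 + 2 = 6

6


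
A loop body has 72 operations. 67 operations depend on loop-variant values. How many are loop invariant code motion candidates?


Invariant candidates = total - loop-dependent
= 72 - 67 = 5

5


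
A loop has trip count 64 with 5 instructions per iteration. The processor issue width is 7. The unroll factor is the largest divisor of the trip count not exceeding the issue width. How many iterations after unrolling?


Largest divisor of 64 <= 7 is 4
New iterations = 64 / 4 = 16

16


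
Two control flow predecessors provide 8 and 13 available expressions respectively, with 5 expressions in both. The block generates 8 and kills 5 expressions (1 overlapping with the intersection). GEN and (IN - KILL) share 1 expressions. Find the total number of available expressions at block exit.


IN = intersection of predecessors = 5
IN - KILL = 5 - 1 = 4
|OUT| = |GEN| + |IN - KILL| - |GEN ∩ (IN - KILL)| = 8 + 4 - 1 = 11

11


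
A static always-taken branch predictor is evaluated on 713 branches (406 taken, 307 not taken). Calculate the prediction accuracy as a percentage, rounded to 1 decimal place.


Predictor: always-taken
Correct predictions = 406
Accuracy = 406 / 713 * 100 = 56.9%

56.9


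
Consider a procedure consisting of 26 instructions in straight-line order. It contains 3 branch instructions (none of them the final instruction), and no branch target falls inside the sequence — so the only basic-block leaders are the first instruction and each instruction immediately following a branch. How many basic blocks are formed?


With no in-sequence branch targets, the leaders are the first instruction plus the instruction after each branch.
Number of basic blocks = branches + 1
= 3 + 1 = 4

4


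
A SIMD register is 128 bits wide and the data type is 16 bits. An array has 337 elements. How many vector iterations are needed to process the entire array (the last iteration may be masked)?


Width = 128 / 16 = 8 elements per vector op
Iterations = ceil(337 / 8) = 43

43


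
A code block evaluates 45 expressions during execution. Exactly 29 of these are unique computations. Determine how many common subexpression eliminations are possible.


CSE count = total expressions - unique expressions
= 45 - 29 = 16

16


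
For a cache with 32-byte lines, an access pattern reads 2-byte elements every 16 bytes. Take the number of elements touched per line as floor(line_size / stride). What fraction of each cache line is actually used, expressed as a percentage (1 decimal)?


Elements per cache line = floor(32 / 16) = 2
Bytes used = 2 * 2 = 4
Utilization = 4 / 32 * 100 = 12.5%

12.5


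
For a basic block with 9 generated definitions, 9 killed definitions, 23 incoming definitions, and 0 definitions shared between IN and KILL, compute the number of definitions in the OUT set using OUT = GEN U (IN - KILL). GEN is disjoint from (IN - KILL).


IN - KILL: 23 - 0 = 23 surviving definitions
OUT = GEN + surviving = 9 + 23 = 32

32


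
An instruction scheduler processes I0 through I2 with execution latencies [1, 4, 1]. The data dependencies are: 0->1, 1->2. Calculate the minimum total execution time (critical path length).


Compute longest path through dependency graph: dist(Ik) = max over predecessors of dist + latency(Ik).
dist(I0) = latency 1 = 1
dist(I1) = dist(I0) + 4 = 1 + 4 = 5
dist(I2) = dist(I1) + 1 = 5 + 1 = 6
Critical path = max dist = 6

6


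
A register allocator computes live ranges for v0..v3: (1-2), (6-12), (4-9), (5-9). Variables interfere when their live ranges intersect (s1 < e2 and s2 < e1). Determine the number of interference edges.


Check all pairs for overlapping intervals.
Two intervals (s1,e1) and (s2,e2) overlap if s1 < e2 and s2 < e1.
v0 (1-2) vs v1..v3: overlaps none -> 0
v1 (6-12) vs v2..v3: overlaps v2, v3 -> 2
v2 (4-9) vs v3: overlaps v3 -> 1
Total overlapping pairs = 0 + 2 + 1 = 3

3


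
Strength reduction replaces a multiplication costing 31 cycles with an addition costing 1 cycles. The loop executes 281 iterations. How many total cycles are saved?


Per-iteration saving = 31 - 1 = 30
Total saved = 281 * 30 = 8430

8430


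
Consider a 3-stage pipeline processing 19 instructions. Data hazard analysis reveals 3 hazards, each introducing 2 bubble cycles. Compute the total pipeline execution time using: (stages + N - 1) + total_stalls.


Base cycles = 3 + 19 - 1 = 21
Total stalls = 3 * 2 = 6
Total = 21 + 6 = 27

27


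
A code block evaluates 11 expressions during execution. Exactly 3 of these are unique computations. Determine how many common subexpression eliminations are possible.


CSE count = total expressions - unique expressions
= 11 - 3 = 8

8


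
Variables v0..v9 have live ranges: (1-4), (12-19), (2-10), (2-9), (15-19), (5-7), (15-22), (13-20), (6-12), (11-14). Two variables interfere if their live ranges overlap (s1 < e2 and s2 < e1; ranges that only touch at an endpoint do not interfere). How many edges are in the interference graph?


Check all pairs for overlapping intervals.
Two intervals (s1,e1) and (s2,e2) overlap if s1 < e2 and s2 < e1.
v0 (1-4) vs v1..v9: overlaps v2, v3 -> 2
v1 (12-19) vs v2..v9: overlaps v4, v6, v7, v9 -> 4
v2 (2-10) vs v3..v9: overlaps v3, v5, v8 -> 3
v3 (2-9) vs v4..v9: overlaps v5, v8 -> 2
v4 (15-19) vs v5..v9: overlaps v6, v7 -> 2
v5 (5-7) vs v6..v9: overlaps v8 -> 1
v6 (15-22) vs v7..v9: overlaps v7 -> 1
v7 (13-20) vs v8..v9: overlaps v9 -> 1
v8 (6-12) vs v9: overlaps v9 -> 1
Total overlapping pairs = 2 + 4 + 3 + 2 + 2 + 1 + 1 + 1 + 1 = 17

17


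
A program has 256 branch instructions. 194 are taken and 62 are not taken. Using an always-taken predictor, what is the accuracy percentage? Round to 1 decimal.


Predictor: always-taken
Correct predictions = 194
Accuracy = 194 / 256 * 100 = 75.8%

75.8


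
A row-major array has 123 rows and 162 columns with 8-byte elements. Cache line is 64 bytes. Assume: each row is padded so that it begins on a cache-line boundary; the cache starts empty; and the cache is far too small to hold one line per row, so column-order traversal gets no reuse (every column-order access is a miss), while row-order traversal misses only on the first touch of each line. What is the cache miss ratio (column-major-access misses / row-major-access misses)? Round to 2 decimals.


Each row occupies 162 * 8 = 1296 bytes and starts on a line boundary, so it spans ceil(1296 / 64) = 21 cache lines.
Row-major traversal misses (one per line touched): 123 * ceil(162 * 8 / 64) = 2583
Column-major traversal misses (no reuse, every access misses): 123 * 162 = 19926
Ratio = 19926 / 2583 = 7.71

7.71


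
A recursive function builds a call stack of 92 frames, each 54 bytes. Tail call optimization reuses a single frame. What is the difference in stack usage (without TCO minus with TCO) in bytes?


Without TCO: 92 * 54 = 4968 bytes
With TCO: reuse 1 frame = 54 bytes
Savings = 4968 - 54 = 4914

4914


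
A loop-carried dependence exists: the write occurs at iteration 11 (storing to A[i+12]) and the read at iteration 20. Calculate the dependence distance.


Distance = read iteration - write iteration
= 20 - 11 = 9

9


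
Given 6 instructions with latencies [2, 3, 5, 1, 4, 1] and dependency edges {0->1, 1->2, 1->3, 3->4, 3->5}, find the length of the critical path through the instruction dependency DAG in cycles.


Compute longest path through dependency graph: dist(Ik) = max over predecessors of dist + latency(Ik).
dist(I0) = latency 2 = 2
dist(I1) = dist(I0) + 3 = 2 + 3 = 5
dist(I2) = dist(I1) + 5 = 5 + 5 = 10
dist(I3) = dist(I1) + 1 = 5 + 1 = 6
dist(I4) = dist(I3) + 4 = 6 + 4 = 10
dist(I5) = dist(I3) + 1 = 6 + 1 = 7
Critical path = max dist = 10

10


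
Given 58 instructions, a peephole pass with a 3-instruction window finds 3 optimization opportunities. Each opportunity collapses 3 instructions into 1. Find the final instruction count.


Each match removes 2 instructions.
Total removed = 3 * 2 = 6
Remaining = 58 - 6 = 52

52


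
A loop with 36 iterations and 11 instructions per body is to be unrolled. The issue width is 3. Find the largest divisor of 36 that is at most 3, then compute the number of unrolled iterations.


Largest divisor of 36 <= 3 is 3
New iterations = 36 / 3 = 12

12


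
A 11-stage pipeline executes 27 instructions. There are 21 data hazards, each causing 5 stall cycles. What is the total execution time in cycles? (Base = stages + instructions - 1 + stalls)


Base cycles = 11 + 27 - 1 = 37
Total stalls = 21 * 5 = 105
Total = 37 + 105 = 142

142


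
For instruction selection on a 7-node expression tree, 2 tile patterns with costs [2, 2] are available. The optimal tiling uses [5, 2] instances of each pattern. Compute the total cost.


Total cost = sum(count_i * cost_i)
= 5*2 + 2*2
= 14

14


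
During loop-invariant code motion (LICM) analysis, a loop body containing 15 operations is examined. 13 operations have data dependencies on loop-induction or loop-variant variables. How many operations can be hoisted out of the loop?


Invariant candidates = total - loop-dependent
= 15 - 13 = 2

2


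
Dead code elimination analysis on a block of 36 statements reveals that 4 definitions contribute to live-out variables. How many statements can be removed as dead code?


Dead code = total statements - live definitions
= 36 - 4 = 32

32


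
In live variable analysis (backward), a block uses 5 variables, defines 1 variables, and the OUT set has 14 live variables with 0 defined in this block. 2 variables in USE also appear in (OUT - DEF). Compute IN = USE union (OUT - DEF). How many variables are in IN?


OUT - DEF: 14 - 0 = 14
|IN| = |USE| + |OUT - DEF| - |USE ∩ (OUT - DEF)| = 5 + 14 - 2 = 17

17


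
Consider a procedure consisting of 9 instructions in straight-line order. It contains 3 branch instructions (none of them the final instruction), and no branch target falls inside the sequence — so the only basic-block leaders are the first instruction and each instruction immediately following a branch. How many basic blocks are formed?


With no in-sequence branch targets, the leaders are the first instruction plus the instruction after each branch.
Number of basic blocks = branches + 1
= 3 + 1 = 4

4


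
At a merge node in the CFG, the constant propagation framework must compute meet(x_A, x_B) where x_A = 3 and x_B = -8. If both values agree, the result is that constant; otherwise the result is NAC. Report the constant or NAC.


Meet operation: if both paths give the same constant, result is that constant; if they differ, result is NAC (not-a-constant).
Path A: 3, Path B: -8 -> differ
Result: not-a-constant -> NAC

NAC


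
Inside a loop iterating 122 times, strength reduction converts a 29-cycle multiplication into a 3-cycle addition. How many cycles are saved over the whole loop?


Per-iteration saving = 29 - 3 = 26
Total saved = 122 * 26 = 3172

3172


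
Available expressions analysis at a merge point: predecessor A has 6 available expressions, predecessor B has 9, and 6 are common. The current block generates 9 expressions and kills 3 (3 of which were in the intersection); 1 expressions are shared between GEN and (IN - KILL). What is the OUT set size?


IN = intersection of predecessors = 6
IN - KILL = 6 - 3 = 3
|OUT| = |GEN| + |IN - KILL| - |GEN ∩ (IN - KILL)| = 9 + 3 - 1 = 11

11


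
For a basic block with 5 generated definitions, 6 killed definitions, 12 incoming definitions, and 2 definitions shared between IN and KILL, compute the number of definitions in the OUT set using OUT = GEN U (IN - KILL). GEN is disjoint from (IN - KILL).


IN - KILL: 12 - 2 = 10 surviving definitions
OUT = GEN + surviving = 5 + 10 = 15

15


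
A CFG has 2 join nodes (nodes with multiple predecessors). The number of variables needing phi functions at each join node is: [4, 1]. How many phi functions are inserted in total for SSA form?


Total phi functions = sum of phi functions at each join node
= 4 + 1 = 5

5


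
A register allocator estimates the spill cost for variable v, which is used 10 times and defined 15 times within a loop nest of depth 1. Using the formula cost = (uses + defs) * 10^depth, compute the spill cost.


uses + defs = 10 + 15 = 25
10^1 = 10
Spill cost = 25 * 10 = 250

250


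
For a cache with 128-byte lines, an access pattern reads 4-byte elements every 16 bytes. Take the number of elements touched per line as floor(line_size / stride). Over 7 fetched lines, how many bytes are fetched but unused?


Elements per line = floor(128 / 16) = 8
Bytes used per line = 8 * 4 = 32
Wasted per line = 128 - 32 = 96
Total wasted = 96 * 7 = 672

672


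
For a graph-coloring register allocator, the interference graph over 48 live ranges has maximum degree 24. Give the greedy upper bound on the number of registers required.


Greedy coloring never needs more than (max_degree + 1) colors: when coloring a vertex, at most max_degree neighbors are already colored.
Upper bound = 24 + 1 = 25

25


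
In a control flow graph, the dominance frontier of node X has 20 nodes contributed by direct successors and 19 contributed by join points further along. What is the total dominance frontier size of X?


DF(X) = direct successor contributions + join point contributions
= 20 + 19 = 39

39


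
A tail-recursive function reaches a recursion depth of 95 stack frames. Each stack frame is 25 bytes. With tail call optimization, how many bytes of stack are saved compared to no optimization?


Without TCO: 95 * 25 = 2375 bytes
With TCO: reuse 1 frame = 25 bytes
Savings = 2375 - 25 = 2350

2350


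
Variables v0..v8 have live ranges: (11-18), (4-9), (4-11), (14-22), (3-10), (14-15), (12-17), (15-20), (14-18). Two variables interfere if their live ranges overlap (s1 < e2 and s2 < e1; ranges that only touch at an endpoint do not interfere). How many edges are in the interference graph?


Check all pairs for overlapping intervals.
Two intervals (s1,e1) and (s2,e2) overlap if s1 < e2 and s2 < e1.
v0 (11-18) vs v1..v8: overlaps v3, v5, v6, v7, v8 -> 5
v1 (4-9) vs v2..v8: overlaps v2, v4 -> 2
v2 (4-11) vs v3..v8: overlaps v4 -> 1
v3 (14-22) vs v4..v8: overlaps v5, v6, v7, v8 -> 4
v4 (3-10) vs v5..v8: overlaps none -> 0
v5 (14-15) vs v6..v8: overlaps v6, v8 -> 2
v6 (12-17) vs v7..v8: overlaps v7, v8 -> 2
v7 (15-20) vs v8: overlaps v8 -> 1
Total overlapping pairs = 5 + 2 + 1 + 4 + 0 + 2 + 2 + 1 = 17

17


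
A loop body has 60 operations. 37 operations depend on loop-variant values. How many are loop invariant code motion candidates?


Invariant candidates = total - loop-dependent
= 60 - 37 = 23

23


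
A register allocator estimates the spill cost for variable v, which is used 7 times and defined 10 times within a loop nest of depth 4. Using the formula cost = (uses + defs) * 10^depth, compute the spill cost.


uses + defs = 7 + 10 = 17
10^4 = 10000
Spill cost = 17 * 10000 = 170000

170000


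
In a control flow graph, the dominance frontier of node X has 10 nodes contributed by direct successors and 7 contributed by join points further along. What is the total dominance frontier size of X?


DF(X) = direct successor contributions + join point contributions
= 10 + 7 = 17

17


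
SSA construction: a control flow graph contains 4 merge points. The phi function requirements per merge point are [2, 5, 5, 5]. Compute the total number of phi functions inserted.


Total phi functions = sum of phi functions at each join node
= 2 + 5 + 5 + 5 = 17

17


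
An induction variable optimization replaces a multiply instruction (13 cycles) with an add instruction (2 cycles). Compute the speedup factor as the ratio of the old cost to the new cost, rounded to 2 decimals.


Ratio = mult_cost / add_cost = 13 / 2 = 6.5

6.5


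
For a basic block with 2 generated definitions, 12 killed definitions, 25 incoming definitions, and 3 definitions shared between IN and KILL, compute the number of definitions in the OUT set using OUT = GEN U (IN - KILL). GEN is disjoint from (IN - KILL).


IN - KILL: 25 - 3 = 22 surviving definitions
OUT = GEN + surviving = 2 + 22 = 24

24


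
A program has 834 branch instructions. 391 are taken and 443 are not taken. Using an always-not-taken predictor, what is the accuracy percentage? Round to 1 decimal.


Predictor: always-not-taken
Correct predictions = 443
Accuracy = 443 / 834 * 100 = 53.1%

53.1


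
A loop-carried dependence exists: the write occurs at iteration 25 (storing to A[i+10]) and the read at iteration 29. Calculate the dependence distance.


Distance = read iteration - write iteration
= 29 - 25 = 4

4


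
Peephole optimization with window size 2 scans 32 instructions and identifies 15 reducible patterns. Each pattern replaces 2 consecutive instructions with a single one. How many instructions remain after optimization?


Each match removes 1 instructions.
Total removed = 15 * 1 = 15
Remaining = 32 - 15 = 17

17


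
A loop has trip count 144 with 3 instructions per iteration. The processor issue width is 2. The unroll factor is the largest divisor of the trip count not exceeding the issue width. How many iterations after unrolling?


Largest divisor of 144 <= 2 is 2
New iterations = 144 / 2 = 72

72


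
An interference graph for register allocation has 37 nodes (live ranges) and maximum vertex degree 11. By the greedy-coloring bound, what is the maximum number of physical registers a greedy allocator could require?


Greedy coloring never needs more than (max_degree + 1) colors: when coloring a vertex, at most max_degree neighbors are already colored.
Upper bound = 11 + 1 = 12

12


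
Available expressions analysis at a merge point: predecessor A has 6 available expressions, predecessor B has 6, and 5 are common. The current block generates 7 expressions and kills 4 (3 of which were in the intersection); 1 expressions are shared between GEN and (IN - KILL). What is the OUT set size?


IN = intersection of predecessors = 5
IN - KILL = 5 - 3 = 2
|OUT| = |GEN| + |IN - KILL| - |GEN ∩ (IN - KILL)| = 7 + 2 - 1 = 8

8


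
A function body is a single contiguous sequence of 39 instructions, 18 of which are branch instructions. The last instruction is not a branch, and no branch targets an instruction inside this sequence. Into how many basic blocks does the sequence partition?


With no in-sequence branch targets, the leaders are the first instruction plus the instruction after each branch.
Number of basic blocks = branches + 1
= 18 + 1 = 19

19


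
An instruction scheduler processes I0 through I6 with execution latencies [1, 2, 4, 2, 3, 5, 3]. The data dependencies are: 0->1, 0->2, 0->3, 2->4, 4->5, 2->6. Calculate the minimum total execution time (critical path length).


Compute longest path through dependency graph: dist(Ik) = max over predecessors of dist + latency(Ik).
dist(I0) = latency 1 = 1
dist(I1) = dist(I0) + 2 = 1 + 2 = 3
dist(I2) = dist(I0) + 4 = 1 + 4 = 5
dist(I3) = dist(I0) + 2 = 1 + 2 = 3
dist(I4) = dist(I2) + 3 = 5 + 3 = 8
dist(I5) = dist(I4) + 5 = 8 + 5 = 13
dist(I6) = dist(I2) + 3 = 5 + 3 = 8
Critical path = max dist = 13

13


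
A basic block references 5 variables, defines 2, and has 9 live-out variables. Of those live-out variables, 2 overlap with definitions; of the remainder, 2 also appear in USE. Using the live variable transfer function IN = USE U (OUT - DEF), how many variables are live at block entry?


OUT - DEF: 9 - 2 = 7
|IN| = |USE| + |OUT - DEF| - |USE ∩ (OUT - DEF)| = 5 + 7 - 2 = 10

10


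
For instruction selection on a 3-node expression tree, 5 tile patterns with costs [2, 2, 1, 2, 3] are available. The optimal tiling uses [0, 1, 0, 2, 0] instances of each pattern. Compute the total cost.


Total cost = sum(count_i * cost_i)
= 0*2 + 1*2 + 0*1 + 2*2 + 0*3
= 6

6


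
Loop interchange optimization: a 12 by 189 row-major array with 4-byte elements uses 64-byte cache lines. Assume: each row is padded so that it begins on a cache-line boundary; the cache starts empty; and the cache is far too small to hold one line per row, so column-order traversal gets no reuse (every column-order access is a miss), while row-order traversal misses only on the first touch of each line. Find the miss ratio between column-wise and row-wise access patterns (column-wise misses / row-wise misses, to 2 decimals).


Each row occupies 189 * 4 = 756 bytes and starts on a line boundary, so it spans ceil(756 / 64) = 12 cache lines.
Row-major traversal misses (one per line touched): 12 * ceil(189 * 4 / 64) = 144
Column-major traversal misses (no reuse, every access misses): 12 * 189 = 2268
Ratio = 2268 / 144 = 15.75

15.75


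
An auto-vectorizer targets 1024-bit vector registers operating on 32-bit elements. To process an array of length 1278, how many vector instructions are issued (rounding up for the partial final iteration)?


Width = 1024 / 32 = 32 elements per vector op
Iterations = ceil(1278 / 32) = 40

40


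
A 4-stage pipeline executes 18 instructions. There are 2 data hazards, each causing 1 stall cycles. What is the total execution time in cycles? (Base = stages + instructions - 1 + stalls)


Base cycles = 4 + 18 - 1 = 21
Total stalls = 2 * 1 = 2
Total = 21 + 2 = 23

23


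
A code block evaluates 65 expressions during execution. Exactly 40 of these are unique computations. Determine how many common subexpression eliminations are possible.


CSE count = total expressions - unique expressions
= 65 - 40 = 25

25


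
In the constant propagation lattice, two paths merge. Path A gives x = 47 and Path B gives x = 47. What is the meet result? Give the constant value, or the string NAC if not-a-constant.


Meet operation: if both paths give the same constant, result is that constant; if they differ, result is NAC (not-a-constant).
Path A: 47, Path B: 47 -> equal
Result: constant -> 47

47


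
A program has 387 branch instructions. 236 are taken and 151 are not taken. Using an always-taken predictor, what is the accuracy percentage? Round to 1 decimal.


Predictor: always-taken
Correct predictions = 236
Accuracy = 236 / 387 * 100 = 61.0%

61.0


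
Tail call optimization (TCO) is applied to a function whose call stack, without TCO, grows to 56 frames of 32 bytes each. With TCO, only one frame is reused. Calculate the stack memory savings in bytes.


Without TCO: 56 * 32 = 1792 bytes
With TCO: reuse 1 frame = 32 bytes
Savings = 1792 - 32 = 1760

1760


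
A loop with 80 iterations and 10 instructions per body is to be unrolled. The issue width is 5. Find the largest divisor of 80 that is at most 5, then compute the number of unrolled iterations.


Largest divisor of 80 <= 5 is 5
New iterations = 80 / 5 = 16

16


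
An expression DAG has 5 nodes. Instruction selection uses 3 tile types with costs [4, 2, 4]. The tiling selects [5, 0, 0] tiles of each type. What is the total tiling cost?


Total cost = sum(count_i * cost_i)
= 5*4 + 0*2 + 0*4
= 20

20


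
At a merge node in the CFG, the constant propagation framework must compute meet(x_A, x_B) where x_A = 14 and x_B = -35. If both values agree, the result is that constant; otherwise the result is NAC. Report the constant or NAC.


Meet operation: if both paths give the same constant, result is that constant; if they differ, result is NAC (not-a-constant).
Path A: 14, Path B: -35 -> differ
Result: not-a-constant -> NAC

NAC


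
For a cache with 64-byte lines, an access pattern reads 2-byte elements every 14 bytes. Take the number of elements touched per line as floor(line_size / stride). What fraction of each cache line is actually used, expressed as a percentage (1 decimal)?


Elements per cache line = floor(64 / 14) = 4
Bytes used = 4 * 2 = 8
Utilization = 8 / 64 * 100 = 12.5%

12.5


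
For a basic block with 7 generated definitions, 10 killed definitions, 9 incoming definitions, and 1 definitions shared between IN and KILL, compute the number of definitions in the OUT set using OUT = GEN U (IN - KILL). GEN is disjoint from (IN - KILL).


IN - KILL: 9 - 1 = 8 surviving definitions
OUT = GEN + surviving = 7 + 8 = 15

15


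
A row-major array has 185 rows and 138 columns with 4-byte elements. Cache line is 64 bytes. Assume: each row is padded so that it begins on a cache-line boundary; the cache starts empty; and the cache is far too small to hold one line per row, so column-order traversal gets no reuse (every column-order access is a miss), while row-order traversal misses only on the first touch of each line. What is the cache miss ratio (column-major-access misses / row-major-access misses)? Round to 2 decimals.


Each row occupies 138 * 4 = 552 bytes and starts on a line boundary, so it spans ceil(552 / 64) = 9 cache lines.
Row-major traversal misses (one per line touched): 185 * ceil(138 * 4 / 64) = 1665
Column-major traversal misses (no reuse, every access misses): 185 * 138 = 25530
Ratio = 25530 / 1665 = 15.33

15.33


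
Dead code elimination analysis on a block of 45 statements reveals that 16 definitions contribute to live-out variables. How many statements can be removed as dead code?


Dead code = total statements - live definitions
= 45 - 16 = 29

29


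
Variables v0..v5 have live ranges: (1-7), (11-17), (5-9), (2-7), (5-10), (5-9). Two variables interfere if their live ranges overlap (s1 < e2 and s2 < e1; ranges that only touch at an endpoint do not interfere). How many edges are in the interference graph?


Check all pairs for overlapping intervals.
Two intervals (s1,e1) and (s2,e2) overlap if s1 < e2 and s2 < e1.
v0 (1-7) vs v1..v5: overlaps v2, v3, v4, v5 -> 4
v1 (11-17) vs v2..v5: overlaps none -> 0
v2 (5-9) vs v3..v5: overlaps v3, v4, v5 -> 3
v3 (2-7) vs v4..v5: overlaps v4, v5 -> 2
v4 (5-10) vs v5: overlaps v5 -> 1
Total overlapping pairs = 4 + 0 + 3 + 2 + 1 = 10

10


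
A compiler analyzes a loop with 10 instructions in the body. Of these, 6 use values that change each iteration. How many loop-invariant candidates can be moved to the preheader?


Invariant candidates = total - loop-dependent
= 10 - 6 = 4

4


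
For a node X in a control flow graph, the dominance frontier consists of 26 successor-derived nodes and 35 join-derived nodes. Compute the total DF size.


DF(X) = direct successor contributions + join point contributions
= 26 + 35 = 61

61


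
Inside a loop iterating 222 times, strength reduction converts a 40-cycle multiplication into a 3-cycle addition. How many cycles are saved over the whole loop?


Per-iteration saving = 40 - 3 = 37
Total saved = 222 * 37 = 8214

8214


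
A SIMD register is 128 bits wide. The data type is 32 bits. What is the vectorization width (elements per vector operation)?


Width = SIMD bits / data type bits
= 128 / 32 = 4

4


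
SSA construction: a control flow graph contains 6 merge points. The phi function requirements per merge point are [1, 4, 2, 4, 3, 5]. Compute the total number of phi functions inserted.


Total phi functions = sum of phi functions at each join node
= 1 + 4 + 2 + 4 + 3 + 5 = 19

19


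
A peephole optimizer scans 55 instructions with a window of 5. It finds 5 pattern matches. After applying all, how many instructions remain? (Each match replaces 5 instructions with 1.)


Each match removes 4 instructions.
Total removed = 5 * 4 = 20
Remaining = 55 - 20 = 35

35


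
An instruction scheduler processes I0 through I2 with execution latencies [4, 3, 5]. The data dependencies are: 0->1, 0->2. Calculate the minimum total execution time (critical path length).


Compute longest path through dependency graph: dist(Ik) = max over predecessors of dist + latency(Ik).
dist(I0) = latency 4 = 4
dist(I1) = dist(I0) + 3 = 4 + 3 = 7
dist(I2) = dist(I0) + 5 = 4 + 5 = 9
Critical path = max dist = 9

9


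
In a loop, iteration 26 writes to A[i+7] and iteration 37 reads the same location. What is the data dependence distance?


Distance = read iteration - write iteration
= 37 - 26 = 11

11


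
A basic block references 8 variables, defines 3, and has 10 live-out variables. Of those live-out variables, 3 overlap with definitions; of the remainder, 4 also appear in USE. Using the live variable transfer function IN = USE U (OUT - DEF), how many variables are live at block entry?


OUT - DEF: 10 - 3 = 7
|IN| = |USE| + |OUT - DEF| - |USE ∩ (OUT - DEF)| = 8 + 7 - 4 = 11

11


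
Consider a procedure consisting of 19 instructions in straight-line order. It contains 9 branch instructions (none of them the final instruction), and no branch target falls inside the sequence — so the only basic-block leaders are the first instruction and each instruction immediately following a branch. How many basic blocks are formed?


With no in-sequence branch targets, the leaders are the first instruction plus the instruction after each branch.
Number of basic blocks = branches + 1
= 9 + 1 = 10

10


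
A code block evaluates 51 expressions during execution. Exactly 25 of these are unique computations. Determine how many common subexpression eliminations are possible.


CSE count = total expressions - unique expressions
= 51 - 25 = 26

26


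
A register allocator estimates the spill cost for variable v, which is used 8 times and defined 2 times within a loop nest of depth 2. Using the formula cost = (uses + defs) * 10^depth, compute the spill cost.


uses + defs = 8 + 2 = 10
10^2 = 100
Spill cost = 10 * 100 = 1000

1000
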